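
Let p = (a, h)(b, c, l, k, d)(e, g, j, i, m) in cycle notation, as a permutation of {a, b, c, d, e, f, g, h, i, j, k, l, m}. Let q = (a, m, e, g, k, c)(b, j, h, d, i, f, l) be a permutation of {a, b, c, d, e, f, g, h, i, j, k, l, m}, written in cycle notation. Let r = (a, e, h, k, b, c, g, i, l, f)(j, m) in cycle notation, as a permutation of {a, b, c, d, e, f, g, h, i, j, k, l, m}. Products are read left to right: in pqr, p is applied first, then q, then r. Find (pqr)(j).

Chase j: p(j) = i; q(i) = f; r(f) = a. Hence (pqr)(j) = a.

a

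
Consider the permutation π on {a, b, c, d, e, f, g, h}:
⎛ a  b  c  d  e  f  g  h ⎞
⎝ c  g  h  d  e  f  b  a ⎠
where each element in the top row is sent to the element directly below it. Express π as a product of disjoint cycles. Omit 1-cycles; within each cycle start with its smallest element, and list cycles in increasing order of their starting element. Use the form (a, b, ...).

(a, c, h)(b, g)

Iterating π from a gives a → c → h → a; that is the 3-cycle (a, c, h).
Repeating from the next unused element and collecting all non-trivial cycles gives (a, c, h)(b, g).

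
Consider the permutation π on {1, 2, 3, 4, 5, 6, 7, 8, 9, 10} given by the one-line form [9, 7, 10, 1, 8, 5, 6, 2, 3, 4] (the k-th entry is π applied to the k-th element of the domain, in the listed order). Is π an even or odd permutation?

even

In disjoint-cycle form the cycle lengths are 5, 5.
A cycle of length ℓ contributes ℓ−1 transpositions, so π is a product of 4 + 4 = 8 transpositions — even.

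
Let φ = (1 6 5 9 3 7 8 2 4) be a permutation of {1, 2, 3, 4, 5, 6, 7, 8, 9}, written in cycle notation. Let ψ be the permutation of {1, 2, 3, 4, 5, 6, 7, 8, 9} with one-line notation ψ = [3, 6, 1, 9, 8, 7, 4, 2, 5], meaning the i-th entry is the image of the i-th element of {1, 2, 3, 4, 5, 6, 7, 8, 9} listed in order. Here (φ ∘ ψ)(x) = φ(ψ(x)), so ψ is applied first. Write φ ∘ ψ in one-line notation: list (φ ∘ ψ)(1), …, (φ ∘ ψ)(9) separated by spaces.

7 5 6 3 2 8 1 4 9

(φ ∘ ψ)(x) = φ(ψ(x)). Computing each image: φ(ψ(1)) = φ(3) = 7, φ(ψ(2)) = φ(6) = 5, φ(ψ(3)) = φ(1) = 6, φ(ψ(4)) = φ(9) = 3, φ(ψ(5)) = φ(8) = 2, φ(ψ(6)) = φ(7) = 8, φ(ψ(7)) = φ(4) = 1, φ(ψ(8)) = φ(2) = 4, φ(ψ(9)) = φ(5) = 9.
Hence φ ∘ ψ = [7 5 6 3 2 8 1 4 9].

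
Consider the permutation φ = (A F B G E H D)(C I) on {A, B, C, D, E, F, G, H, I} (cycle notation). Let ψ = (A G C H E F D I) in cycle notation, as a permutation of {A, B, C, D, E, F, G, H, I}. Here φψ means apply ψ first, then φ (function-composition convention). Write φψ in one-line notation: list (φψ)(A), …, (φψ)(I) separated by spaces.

(φψ)(x) = φ(ψ(x)). Computing each image: φ(ψ(A)) = φ(G) = E, φ(ψ(B)) = φ(B) = G, φ(ψ(C)) = φ(H) = D, φ(ψ(D)) = φ(I) = C, φ(ψ(E)) = φ(F) = B, φ(ψ(F)) = φ(D) = A, φ(ψ(G)) = φ(C) = I, φ(ψ(H)) = φ(E) = H, φ(ψ(I)) = φ(A) = F.
Hence φψ = [E G D C B A I H F].

E G D C B A I H F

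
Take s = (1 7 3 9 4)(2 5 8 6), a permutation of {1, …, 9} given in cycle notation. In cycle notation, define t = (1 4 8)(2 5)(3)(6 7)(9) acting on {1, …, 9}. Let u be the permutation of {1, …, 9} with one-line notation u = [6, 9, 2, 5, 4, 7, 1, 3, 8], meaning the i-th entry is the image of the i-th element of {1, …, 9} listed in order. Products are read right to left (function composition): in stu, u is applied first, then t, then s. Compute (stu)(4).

Chase 4: u(4) = 5; t(5) = 2; s(2) = 5. Hence (stu)(4) = 5.

5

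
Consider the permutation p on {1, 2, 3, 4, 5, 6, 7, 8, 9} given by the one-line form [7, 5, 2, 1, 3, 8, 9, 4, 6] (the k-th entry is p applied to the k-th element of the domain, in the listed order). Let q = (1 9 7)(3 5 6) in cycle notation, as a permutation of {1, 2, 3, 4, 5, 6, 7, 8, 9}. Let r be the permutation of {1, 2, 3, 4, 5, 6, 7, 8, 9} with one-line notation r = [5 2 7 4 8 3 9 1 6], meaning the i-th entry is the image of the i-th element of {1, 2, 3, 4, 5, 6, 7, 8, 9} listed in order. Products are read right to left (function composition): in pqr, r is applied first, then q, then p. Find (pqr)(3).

Apply the permutations in order: r(3) = 7, then q(7) = 1, then p(1) = 7. So (pqr)(3) = 7.

7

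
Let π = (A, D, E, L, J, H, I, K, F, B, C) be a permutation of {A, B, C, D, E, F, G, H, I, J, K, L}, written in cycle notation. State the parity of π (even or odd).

The cycle lengths are 11, 1.
A cycle is odd iff its length is even; π has 0 even-length cycles, so sgn(π) = (−1)^0 and π is even.

even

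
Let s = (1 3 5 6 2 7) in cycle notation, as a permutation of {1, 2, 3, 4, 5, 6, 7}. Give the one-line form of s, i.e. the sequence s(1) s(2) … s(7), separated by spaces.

Reading each image from the cycles: 1→3, 2→7, 3→5, 4→4, 5→6, 6→2, 7→1.
Listing these in domain order gives 3 7 5 4 6 2 1.

3 7 5 4 6 2 1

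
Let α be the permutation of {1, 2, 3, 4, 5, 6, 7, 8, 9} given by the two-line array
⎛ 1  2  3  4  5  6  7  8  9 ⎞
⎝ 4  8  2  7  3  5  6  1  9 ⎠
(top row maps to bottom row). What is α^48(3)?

Tracing 3 → 2 → … returns to 3 after 8 steps, so 3 lies in an 8-cycle (1 4 7 6 5 3 2 8).
Since the cycle has length 8, α^48 acts on it the same as α^0 (48 mod 8 = 0).
So α^48(3) = 3.

3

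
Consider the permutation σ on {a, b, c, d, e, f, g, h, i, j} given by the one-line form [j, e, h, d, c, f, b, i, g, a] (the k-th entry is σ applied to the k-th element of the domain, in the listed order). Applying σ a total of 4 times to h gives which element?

e

Tracing h → i → … returns to h after 6 steps, so h lies in a 6-cycle (b, e, c, h, i, g).
Stepping 4 places around the cycle: h → i → g → b → e.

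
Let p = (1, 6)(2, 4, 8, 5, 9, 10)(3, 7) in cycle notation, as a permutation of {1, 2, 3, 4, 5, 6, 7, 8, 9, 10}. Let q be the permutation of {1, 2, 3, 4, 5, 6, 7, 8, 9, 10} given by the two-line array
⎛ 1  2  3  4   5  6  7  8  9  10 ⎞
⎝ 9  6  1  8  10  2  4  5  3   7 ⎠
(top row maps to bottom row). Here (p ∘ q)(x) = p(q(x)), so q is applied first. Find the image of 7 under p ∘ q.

First apply q: q(7) = 4, then p(4) = 8. Thus (p ∘ q)(7) = 8.

8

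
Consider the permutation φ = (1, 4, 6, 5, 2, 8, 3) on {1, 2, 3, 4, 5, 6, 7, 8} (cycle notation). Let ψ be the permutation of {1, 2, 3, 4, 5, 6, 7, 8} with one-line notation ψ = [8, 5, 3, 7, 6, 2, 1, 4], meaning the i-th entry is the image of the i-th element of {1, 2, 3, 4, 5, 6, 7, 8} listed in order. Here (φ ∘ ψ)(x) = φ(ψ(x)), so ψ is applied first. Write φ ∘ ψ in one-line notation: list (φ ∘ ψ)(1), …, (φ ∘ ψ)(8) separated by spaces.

Chase each element through ψ then φ: 1 → 8 → 3; 2 → 5 → 2; 3 → 3 → 1; 4 → 7 → 7; 5 → 6 → 5; 6 → 2 → 8; 7 → 1 → 4; 8 → 4 → 6.
So φ ∘ ψ in one-line form is 3 2 1 7 5 8 4 6.

3 2 1 7 5 8 4 6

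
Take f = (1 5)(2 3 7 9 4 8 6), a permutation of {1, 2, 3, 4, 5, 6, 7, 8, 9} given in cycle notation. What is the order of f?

14

The cycle type of f is (7, 2).
Since disjoint cycles commute, ord(f) = lcm(7, 2) = 14.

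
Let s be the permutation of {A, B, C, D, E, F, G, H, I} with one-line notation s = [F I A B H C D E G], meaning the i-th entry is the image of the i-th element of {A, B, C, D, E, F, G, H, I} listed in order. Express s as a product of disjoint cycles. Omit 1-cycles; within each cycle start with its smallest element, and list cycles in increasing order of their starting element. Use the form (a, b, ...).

From A: A → F → C → A, closing the cycle (A, F, C).
Repeating from the next unused element and collecting all non-trivial cycles gives (A, F, C)(B, I, G, D)(E, H).

(A, F, C)(B, I, G, D)(E, H)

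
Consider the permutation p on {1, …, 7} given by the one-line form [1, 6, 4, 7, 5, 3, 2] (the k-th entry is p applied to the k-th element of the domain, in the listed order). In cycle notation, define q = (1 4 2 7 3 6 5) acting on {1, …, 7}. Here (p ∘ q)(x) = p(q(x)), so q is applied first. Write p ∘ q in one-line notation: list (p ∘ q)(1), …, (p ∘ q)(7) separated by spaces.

7 2 3 6 1 5 4

Chase each element through q then p: 1 → 4 → 7; 2 → 7 → 2; 3 → 6 → 3; 4 → 2 → 6; 5 → 1 → 1; 6 → 5 → 5; 7 → 3 → 4.
Collecting the images, p ∘ q = [7 2 3 6 1 5 4].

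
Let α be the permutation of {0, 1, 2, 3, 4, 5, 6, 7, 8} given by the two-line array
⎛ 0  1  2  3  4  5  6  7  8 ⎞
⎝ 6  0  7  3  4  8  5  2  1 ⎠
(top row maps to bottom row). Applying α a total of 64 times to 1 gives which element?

Tracing 1 → 0 → … returns to 1 after 5 steps, so 1 lies in a 5-cycle (0, 6, 5, 8, 1).
On a 5-cycle, α^5 is the identity, so α^64 = α^4 there (64 ≡ 4 mod 5).
Stepping 4 places around the cycle: 1 → 0 → 6 → 5 → 8.

8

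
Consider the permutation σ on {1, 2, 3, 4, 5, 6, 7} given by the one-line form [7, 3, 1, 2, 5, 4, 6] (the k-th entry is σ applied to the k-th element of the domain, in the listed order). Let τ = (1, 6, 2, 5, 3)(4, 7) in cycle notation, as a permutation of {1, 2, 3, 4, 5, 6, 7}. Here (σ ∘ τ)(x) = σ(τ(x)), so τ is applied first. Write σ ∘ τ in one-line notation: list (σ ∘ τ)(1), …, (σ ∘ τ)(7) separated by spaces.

(σ ∘ τ)(x) = σ(τ(x)). Computing each image: σ(τ(1)) = σ(6) = 4, σ(τ(2)) = σ(5) = 5, σ(τ(3)) = σ(1) = 7, σ(τ(4)) = σ(7) = 6, σ(τ(5)) = σ(3) = 1, σ(τ(6)) = σ(2) = 3, σ(τ(7)) = σ(4) = 2.
Hence σ ∘ τ = [4 5 7 6 1 3 2].

4 5 7 6 1 3 2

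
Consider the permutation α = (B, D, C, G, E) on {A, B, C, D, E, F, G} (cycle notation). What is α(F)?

F does not appear in any cycle of α, so it is a fixed point: α(F) = F.

F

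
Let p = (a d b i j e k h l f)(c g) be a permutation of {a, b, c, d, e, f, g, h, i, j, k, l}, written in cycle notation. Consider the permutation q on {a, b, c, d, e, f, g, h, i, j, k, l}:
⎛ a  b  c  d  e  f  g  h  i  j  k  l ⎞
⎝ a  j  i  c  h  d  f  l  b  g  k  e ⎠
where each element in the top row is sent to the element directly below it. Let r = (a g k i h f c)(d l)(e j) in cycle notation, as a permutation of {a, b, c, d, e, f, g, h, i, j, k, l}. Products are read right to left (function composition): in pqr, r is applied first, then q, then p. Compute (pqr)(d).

k

(pqr)(d) = p(q(r(d))). r(d) = l, then q(l) = e, then p(e) = k, so the result is k.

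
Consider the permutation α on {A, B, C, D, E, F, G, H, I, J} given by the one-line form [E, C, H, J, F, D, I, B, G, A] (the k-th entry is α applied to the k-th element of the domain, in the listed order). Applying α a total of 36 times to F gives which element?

D

Tracing F → D → … returns to F after 5 steps, so F lies in a 5-cycle (A, E, F, D, J).
Since the cycle has length 5, α^36 acts on it the same as α^1 (36 mod 5 = 1).
Advancing 1 step from F: F → D.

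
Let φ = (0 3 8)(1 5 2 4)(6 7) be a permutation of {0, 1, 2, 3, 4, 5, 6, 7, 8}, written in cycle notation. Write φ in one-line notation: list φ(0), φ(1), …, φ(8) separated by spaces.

Reading each image from the cycles: 0↦3, 1↦5, 2↦4, 3↦8, 4↦1, 5↦2, 6↦7, 7↦6, 8↦0.
So the one-line form is 3 5 4 8 1 2 7 6 0.

3 5 4 8 1 2 7 6 0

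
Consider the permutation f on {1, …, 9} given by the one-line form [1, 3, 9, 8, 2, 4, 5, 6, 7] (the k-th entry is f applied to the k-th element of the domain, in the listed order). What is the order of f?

15

Decomposing into disjoint cycles gives cycle lengths 5, 3, 1.
The order of f is the least common multiple of its cycle lengths: lcm(5, 3) = 15.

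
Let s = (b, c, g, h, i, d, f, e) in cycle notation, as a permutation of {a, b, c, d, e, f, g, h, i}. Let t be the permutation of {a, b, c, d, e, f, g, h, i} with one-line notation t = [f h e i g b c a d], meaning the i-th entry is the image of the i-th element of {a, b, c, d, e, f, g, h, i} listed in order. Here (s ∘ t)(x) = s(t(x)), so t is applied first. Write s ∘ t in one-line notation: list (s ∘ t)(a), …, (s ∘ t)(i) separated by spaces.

e i b d h c g a f

(s ∘ t)(x) = s(t(x)). Computing each image: s(t(a)) = s(f) = e, s(t(b)) = s(h) = i, s(t(c)) = s(e) = b, s(t(d)) = s(i) = d, s(t(e)) = s(g) = h, s(t(f)) = s(b) = c, s(t(g)) = s(c) = g, s(t(h)) = s(a) = a, s(t(i)) = s(d) = f.
Hence s ∘ t = [e i b d h c g a f].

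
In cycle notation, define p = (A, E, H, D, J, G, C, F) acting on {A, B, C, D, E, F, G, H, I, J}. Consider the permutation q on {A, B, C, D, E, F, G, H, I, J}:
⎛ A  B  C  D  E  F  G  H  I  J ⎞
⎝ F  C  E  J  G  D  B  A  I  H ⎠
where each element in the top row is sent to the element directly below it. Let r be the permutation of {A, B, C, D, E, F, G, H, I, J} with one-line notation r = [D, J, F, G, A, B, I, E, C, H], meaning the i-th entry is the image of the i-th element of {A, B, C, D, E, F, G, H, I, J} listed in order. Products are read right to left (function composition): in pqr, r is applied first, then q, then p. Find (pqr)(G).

I

Apply the permutations in order: r(G) = I, then q(I) = I, then p(I) = I. So (pqr)(G) = I.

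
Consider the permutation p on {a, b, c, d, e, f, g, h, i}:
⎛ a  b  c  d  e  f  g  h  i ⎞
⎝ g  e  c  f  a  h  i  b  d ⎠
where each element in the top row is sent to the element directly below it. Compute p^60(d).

Tracing d → f → … returns to d after 8 steps, so d lies in an 8-cycle (a, g, i, d, f, h, b, e).
On an 8-cycle, p^8 is the identity, so p^60 = p^4 there (60 ≡ 4 mod 8).
Stepping 4 places around the cycle: d → f → h → b → e.

e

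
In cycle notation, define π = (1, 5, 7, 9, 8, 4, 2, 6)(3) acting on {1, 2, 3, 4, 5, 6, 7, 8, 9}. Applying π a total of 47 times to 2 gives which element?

2 lies in the 8-cycle (1, 5, 7, 9, 8, 4, 2, 6).
Powers repeat with period 8 on this cycle, and 47 mod 8 = 7, so π^47(2) = π^7(2).
Stepping 7 places around the cycle: 2 → 6 → 1 → 5 → 7 → 9 → 8 → 4.

4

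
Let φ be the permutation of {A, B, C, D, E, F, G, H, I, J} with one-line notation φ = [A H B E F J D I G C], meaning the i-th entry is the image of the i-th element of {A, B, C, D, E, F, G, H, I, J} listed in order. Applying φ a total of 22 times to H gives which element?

E

Tracing H → I → … returns to H after 9 steps, so H lies in a 9-cycle (B H I G D E F J C).
On a 9-cycle, φ^9 is the identity, so φ^22 = φ^4 there (22 ≡ 4 mod 9).
Stepping 4 places around the cycle: H → I → G → D → E.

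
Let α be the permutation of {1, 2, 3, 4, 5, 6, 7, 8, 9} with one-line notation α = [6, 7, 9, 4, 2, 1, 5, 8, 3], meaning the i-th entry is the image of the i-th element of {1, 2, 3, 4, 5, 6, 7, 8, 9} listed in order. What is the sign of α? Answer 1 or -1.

In disjoint-cycle form the cycle lengths are 3, 2, 2, 1, 1.
A cycle of length ℓ contributes ℓ−1 transpositions, so α is a product of 2 + 1 + 1 = 4 transpositions — even.

1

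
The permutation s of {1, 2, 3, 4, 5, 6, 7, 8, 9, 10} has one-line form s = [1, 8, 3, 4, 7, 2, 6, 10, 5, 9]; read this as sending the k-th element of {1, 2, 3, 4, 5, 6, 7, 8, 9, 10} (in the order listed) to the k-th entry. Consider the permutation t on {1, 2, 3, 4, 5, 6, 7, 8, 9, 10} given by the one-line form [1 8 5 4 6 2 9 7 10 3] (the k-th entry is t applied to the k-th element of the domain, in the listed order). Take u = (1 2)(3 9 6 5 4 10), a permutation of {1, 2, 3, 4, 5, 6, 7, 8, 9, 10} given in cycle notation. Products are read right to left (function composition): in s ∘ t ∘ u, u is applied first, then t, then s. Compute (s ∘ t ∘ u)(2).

Chase 2: u(2) = 1; t(1) = 1; s(1) = 1. Hence (s ∘ t ∘ u)(2) = 1.

1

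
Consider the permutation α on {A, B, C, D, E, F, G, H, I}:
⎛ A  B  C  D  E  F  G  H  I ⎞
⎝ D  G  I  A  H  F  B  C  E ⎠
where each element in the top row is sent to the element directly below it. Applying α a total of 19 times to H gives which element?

Tracing H → C → … returns to H after 4 steps, so H lies in a 4-cycle (C I E H).
Since the cycle has length 4, α^19 acts on it the same as α^3 (19 mod 4 = 3).
Stepping 3 places around the cycle: H → C → I → E.

E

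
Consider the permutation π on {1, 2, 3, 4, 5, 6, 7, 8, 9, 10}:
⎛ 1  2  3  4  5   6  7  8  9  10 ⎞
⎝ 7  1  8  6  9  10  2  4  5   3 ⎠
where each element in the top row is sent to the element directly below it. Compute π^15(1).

Tracing 1 → 7 → … returns to 1 after 3 steps, so 1 lies in a 3-cycle (1, 7, 2).
On a 3-cycle, π^3 is the identity, so π^15 = π^0 there (15 ≡ 0 mod 3).
So π^15(1) = 1.

1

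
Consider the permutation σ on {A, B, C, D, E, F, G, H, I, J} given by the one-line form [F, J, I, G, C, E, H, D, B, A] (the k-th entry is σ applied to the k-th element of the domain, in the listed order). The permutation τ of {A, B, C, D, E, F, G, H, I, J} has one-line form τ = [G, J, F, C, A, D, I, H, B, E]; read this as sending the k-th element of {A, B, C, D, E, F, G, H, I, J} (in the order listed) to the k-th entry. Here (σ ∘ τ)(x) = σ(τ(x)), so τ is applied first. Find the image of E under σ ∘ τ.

F

(σ ∘ τ)(E) = σ(τ(E)). τ(E) = A, then σ(A) = F. So (σ ∘ τ)(E) = F.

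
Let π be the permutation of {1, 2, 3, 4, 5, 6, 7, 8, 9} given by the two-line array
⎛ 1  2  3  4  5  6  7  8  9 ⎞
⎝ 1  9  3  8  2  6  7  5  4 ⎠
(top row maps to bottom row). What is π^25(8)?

Tracing 8 → 5 → … returns to 8 after 5 steps, so 8 lies in a 5-cycle (2, 9, 4, 8, 5).
On a 5-cycle, π^5 is the identity, so π^25 = π^0 there (25 ≡ 0 mod 5).
So π^25(8) = 8.

8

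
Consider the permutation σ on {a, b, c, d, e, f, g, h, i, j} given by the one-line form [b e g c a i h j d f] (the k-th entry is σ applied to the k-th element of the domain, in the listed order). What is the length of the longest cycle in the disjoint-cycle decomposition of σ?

Decomposing into disjoint cycles gives (a, b, e)(c, g, h, j, f, i, d); the longest has length 7.

7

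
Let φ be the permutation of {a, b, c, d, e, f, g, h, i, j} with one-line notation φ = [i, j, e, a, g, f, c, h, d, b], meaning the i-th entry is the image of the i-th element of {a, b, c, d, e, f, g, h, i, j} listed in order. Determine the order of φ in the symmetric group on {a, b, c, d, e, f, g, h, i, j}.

Writing φ as disjoint cycles, the cycle lengths are 3, 3, 2, 1, 1.
The order is lcm(3, 3, 2) = 6.

6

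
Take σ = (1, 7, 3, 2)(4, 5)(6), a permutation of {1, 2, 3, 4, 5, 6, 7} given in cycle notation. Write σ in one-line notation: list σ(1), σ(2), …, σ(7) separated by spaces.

7 1 2 5 4 6 3

Each element maps to the next entry in its cycle (wrapping to the front): 1↦7, 2↦1, 3↦2, 4↦5, 5↦4, 6↦6, 7↦3.
So the one-line form is 7 1 2 5 4 6 3.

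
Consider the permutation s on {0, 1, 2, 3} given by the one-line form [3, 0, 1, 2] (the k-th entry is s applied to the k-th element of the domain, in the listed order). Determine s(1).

1 is element number 2 of the domain, and entry number 2 of the one-line form is 0, so s(1) = 0.

0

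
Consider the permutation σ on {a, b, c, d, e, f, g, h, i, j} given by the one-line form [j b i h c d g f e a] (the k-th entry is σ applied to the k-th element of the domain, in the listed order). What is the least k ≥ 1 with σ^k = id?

The disjoint-cycle form of σ has cycle lengths 3, 3, 2, 1, 1.
The order of σ is the least common multiple of its cycle lengths: lcm(3, 3, 2) = 6.

6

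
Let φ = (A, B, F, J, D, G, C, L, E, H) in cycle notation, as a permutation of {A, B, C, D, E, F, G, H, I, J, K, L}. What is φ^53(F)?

G

F lies in the 10-cycle (A, B, F, J, D, G, C, L, E, H).
Powers repeat with period 10 on this cycle, and 53 mod 10 = 3, so φ^53(F) = φ^3(F).
Advancing 3 steps from F: F → J → D → G.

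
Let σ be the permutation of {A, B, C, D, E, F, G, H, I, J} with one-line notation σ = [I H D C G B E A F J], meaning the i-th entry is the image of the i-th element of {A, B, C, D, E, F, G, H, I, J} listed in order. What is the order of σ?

10

Decomposing into disjoint cycles gives cycle lengths 5, 2, 2, 1.
Since disjoint cycles commute, ord(σ) = lcm(5, 2, 2) = 10.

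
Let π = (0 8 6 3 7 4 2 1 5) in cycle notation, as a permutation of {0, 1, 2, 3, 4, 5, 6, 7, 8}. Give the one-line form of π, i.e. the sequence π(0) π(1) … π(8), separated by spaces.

Each element maps to the next entry in its cycle (wrapping to the front): 0↦8, 1↦5, 2↦1, 3↦7, 4↦2, 5↦0, 6↦3, 7↦4, 8↦6.
Listing these in domain order gives 8 5 1 7 2 0 3 4 6.

8 5 1 7 2 0 3 4 6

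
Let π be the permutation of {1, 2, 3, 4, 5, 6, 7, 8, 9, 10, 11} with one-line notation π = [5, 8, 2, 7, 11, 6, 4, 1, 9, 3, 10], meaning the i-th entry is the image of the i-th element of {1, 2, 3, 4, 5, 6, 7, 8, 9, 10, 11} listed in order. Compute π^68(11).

1

Tracing 11 → 10 → … returns to 11 after 7 steps, so 11 lies in a 7-cycle (1 5 11 10 3 2 8).
Powers repeat with period 7 on this cycle, and 68 mod 7 = 5, so π^68(11) = π^5(11).
Advancing 5 steps from 11: 11 → 10 → 3 → 2 → 8 → 1.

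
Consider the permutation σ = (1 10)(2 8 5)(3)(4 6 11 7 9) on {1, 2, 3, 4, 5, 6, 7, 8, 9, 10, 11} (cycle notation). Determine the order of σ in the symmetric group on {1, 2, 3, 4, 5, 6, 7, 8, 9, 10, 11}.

30

The cycle type of σ is (5, 3, 2, 1).
The order of σ is the least common multiple of its cycle lengths: lcm(5, 3, 2) = 30.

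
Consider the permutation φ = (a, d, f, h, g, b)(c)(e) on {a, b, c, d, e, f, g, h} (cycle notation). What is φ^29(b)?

g

b lies in the 6-cycle (a, d, f, h, g, b).
Since the cycle has length 6, φ^29 acts on it the same as φ^5 (29 mod 6 = 5).
Advancing 5 steps from b: b → a → d → f → h → g.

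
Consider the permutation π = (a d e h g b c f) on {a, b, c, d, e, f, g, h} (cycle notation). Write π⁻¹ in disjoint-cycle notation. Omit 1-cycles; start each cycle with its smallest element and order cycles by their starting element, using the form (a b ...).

(a f c b g h e d)

Inverting a permutation written in cycle notation just reverses the order within every cycle.
Reversing each cycle of π and rotating so the smallest element leads gives (a f c b g h e d).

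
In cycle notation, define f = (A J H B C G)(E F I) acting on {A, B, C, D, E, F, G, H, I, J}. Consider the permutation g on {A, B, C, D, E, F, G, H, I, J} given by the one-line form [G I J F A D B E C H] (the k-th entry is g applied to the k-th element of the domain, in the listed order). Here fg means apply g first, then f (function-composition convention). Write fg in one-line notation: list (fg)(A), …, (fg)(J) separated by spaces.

Chase each element through g then f: A → G → A; B → I → E; C → J → H; D → F → I; E → A → J; F → D → D; G → B → C; H → E → F; I → C → G; J → H → B.
So fg in one-line form is A E H I J D C F G B.

A E H I J D C F G B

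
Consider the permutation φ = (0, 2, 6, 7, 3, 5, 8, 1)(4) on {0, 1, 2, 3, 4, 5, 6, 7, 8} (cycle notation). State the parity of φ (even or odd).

The cycle lengths are 8, 1.
A cycle of length ℓ contributes ℓ−1 transpositions, so φ is a product of 7 transpositions — odd.

odd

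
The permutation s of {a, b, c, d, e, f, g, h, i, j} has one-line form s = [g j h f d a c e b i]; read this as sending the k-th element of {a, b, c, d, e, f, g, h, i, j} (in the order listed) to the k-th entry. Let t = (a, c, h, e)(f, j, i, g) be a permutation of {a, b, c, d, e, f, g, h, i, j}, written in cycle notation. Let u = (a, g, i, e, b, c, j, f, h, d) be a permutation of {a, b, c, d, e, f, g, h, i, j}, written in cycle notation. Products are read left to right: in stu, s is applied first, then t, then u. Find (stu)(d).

Chase d: s(d) = f; t(f) = j; u(j) = f. Hence (stu)(d) = f.

f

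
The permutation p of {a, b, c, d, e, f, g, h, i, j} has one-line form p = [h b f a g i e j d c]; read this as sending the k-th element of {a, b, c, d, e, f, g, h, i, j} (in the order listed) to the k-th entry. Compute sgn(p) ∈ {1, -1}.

-1

In disjoint-cycle form the cycle lengths are 7, 2, 1.
A cycle of length ℓ contributes ℓ−1 transpositions, so p is a product of 6 + 1 = 7 transpositions — odd.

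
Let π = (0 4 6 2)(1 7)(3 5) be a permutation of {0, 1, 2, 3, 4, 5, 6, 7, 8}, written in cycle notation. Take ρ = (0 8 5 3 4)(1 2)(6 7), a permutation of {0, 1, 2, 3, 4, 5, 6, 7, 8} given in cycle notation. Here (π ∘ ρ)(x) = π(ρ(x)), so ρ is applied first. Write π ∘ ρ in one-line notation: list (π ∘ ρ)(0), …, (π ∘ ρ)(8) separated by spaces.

Chase each element through ρ then π: 0 → 8 → 8; 1 → 2 → 0; 2 → 1 → 7; 3 → 4 → 6; 4 → 0 → 4; 5 → 3 → 5; 6 → 7 → 1; 7 → 6 → 2; 8 → 5 → 3.
So π ∘ ρ in one-line form is 8 0 7 6 4 5 1 2 3.

8 0 7 6 4 5 1 2 3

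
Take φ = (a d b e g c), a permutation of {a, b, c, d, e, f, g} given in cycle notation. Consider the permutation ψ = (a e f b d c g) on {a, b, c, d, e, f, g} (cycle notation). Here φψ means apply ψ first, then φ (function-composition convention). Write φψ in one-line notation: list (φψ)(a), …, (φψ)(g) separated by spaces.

g b c a f e d

(φψ)(x) = φ(ψ(x)). Computing each image: φ(ψ(a)) = φ(e) = g, φ(ψ(b)) = φ(d) = b, φ(ψ(c)) = φ(g) = c, φ(ψ(d)) = φ(c) = a, φ(ψ(e)) = φ(f) = f, φ(ψ(f)) = φ(b) = e, φ(ψ(g)) = φ(a) = d.
Hence φψ = [g b c a f e d].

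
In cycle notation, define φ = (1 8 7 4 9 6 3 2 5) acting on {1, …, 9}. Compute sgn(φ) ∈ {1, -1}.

1

The cycle lengths are 9.
A cycle of length ℓ contributes ℓ−1 transpositions, so φ is a product of 8 transpositions — even.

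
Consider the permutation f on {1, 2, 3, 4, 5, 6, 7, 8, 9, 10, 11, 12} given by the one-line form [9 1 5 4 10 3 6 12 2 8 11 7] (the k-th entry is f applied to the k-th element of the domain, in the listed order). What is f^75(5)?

Tracing 5 → 10 → … returns to 5 after 7 steps, so 5 lies in a 7-cycle (3 5 10 8 12 7 6).
On a 7-cycle, f^7 is the identity, so f^75 = f^5 there (75 ≡ 5 mod 7).
Stepping 5 places around the cycle: 5 → 10 → 8 → 12 → 7 → 6.

6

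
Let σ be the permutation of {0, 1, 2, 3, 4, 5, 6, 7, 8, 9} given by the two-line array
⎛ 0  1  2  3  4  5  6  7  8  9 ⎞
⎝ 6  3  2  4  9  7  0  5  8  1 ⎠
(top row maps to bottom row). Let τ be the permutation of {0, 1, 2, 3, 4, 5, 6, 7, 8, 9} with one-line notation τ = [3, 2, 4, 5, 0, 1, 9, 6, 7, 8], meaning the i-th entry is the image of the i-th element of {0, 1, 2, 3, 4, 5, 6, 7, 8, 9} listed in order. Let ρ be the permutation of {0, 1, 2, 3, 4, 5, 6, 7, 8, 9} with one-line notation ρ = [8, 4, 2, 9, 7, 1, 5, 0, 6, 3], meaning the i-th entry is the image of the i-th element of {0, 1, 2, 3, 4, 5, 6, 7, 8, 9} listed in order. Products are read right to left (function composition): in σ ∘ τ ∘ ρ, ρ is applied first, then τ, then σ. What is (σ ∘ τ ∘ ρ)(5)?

2

(σ ∘ τ ∘ ρ)(5) = σ(τ(ρ(5))). ρ(5) = 1, then τ(1) = 2, then σ(2) = 2, so the result is 2.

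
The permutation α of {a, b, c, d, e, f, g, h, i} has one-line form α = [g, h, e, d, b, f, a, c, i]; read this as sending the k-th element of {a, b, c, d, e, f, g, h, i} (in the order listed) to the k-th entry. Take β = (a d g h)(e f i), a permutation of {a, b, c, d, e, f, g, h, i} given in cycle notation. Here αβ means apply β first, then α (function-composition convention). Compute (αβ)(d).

(αβ)(d) = α(β(d)). β(d) = g, then α(g) = a. So (αβ)(d) = a.

a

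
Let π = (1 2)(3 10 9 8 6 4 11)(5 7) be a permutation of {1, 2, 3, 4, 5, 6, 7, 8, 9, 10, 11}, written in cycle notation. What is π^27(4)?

6

4 lies in the 7-cycle (3 10 9 8 6 4 11).
Powers repeat with period 7 on this cycle, and 27 mod 7 = 6, so π^27(4) = π^6(4).
Stepping 6 places around the cycle: 4 → 11 → 3 → 10 → 9 → 8 → 6.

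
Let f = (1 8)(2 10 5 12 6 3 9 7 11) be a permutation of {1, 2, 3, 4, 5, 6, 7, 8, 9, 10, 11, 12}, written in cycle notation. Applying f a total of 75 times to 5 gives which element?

3

5 lies in the 9-cycle (2 10 5 12 6 3 9 7 11).
Powers repeat with period 9 on this cycle, and 75 mod 9 = 3, so f^75(5) = f^3(5).
Advancing 3 steps from 5: 5 → 12 → 6 → 3.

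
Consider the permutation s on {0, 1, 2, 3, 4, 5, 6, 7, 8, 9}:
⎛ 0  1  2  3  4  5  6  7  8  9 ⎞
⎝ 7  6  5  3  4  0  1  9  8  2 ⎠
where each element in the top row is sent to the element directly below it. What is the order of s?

Writing s as disjoint cycles, the cycle lengths are 5, 2, 1, 1, 1.
The order of s is the least common multiple of its cycle lengths: lcm(5, 2) = 10.

10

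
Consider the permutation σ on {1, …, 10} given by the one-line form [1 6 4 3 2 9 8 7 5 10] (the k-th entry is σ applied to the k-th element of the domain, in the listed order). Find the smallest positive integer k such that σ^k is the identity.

The disjoint-cycle form of σ has cycle lengths 4, 2, 2, 1, 1.
The order of σ is the least common multiple of its cycle lengths: lcm(4, 2, 2) = 4.

4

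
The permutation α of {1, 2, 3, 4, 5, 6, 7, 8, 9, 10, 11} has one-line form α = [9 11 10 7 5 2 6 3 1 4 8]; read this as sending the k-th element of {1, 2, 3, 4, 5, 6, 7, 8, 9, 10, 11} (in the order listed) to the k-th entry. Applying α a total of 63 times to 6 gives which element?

Tracing 6 → 2 → … returns to 6 after 8 steps, so 6 lies in an 8-cycle (2, 11, 8, 3, 10, 4, 7, 6).
On an 8-cycle, α^8 is the identity, so α^63 = α^7 there (63 ≡ 7 mod 8).
Stepping 7 places around the cycle: 6 → 2 → 11 → 8 → 3 → 10 → 4 → 7.

7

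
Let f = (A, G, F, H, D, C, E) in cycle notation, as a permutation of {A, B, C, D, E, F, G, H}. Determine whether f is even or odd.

even

The cycle lengths are 7, 1.
A cycle is odd iff its length is even; f has 0 even-length cycles, so sgn(f) = (−1)^0 and f is even.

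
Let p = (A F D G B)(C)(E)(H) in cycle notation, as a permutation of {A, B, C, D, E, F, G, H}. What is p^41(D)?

D lies in the 5-cycle (A F D G B).
Powers repeat with period 5 on this cycle, and 41 mod 5 = 1, so p^41(D) = p^1(D).
Advancing 1 step from D: D → G.

G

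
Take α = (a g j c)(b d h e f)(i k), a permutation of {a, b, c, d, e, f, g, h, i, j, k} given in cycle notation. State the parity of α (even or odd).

even

The cycle lengths are 5, 4, 2.
A cycle of length ℓ contributes ℓ−1 transpositions, so α is a product of 4 + 3 + 1 = 8 transpositions — even.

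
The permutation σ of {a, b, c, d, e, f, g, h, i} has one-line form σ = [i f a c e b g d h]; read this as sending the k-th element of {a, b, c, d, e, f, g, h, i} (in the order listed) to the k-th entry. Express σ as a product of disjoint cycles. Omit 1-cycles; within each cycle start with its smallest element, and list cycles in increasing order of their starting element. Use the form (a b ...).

(a i h d c)(b f)

From a: a → i → h → d → c → a, closing the cycle (a i h d c).
Repeating from the next unused element and collecting all non-trivial cycles gives (a i h d c)(b f).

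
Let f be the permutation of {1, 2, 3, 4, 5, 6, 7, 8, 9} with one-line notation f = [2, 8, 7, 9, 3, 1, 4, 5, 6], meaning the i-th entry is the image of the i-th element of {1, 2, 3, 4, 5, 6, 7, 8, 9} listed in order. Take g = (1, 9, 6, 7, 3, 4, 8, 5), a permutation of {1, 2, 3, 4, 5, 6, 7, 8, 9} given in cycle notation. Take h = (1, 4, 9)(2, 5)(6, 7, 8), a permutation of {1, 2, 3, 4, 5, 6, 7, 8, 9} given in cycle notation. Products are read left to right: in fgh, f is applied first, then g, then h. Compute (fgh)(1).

Apply the permutations in order: f(1) = 2, then g(2) = 2, then h(2) = 5. So (fgh)(1) = 5.

5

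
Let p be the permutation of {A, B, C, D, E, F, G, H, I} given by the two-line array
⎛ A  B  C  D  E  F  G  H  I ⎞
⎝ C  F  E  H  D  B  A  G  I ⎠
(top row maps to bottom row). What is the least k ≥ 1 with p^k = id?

Writing p as disjoint cycles, the cycle lengths are 6, 2, 1.
The order of p is the least common multiple of its cycle lengths: lcm(6, 2) = 6.

6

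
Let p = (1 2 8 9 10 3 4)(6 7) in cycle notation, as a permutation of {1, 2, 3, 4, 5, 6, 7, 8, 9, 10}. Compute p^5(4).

10

4 lies in the 7-cycle (1 2 8 9 10 3 4).
Stepping 5 places around the cycle: 4 → 1 → 2 → 8 → 9 → 10.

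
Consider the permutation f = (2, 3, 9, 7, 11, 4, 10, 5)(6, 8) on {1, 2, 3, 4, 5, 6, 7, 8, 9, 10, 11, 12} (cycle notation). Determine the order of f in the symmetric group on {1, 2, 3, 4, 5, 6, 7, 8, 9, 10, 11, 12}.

The cycle type of f is (8, 2, 1, 1).
Since disjoint cycles commute, ord(f) = lcm(8, 2) = 8.

8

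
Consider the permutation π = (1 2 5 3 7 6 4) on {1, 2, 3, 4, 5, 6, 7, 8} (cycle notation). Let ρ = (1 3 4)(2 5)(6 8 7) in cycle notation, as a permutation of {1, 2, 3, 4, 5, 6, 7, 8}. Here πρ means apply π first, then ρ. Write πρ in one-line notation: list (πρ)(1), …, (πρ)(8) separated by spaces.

Chase each element through π then ρ: 1 → 2 → 5; 2 → 5 → 2; 3 → 7 → 6; 4 → 1 → 3; 5 → 3 → 4; 6 → 4 → 1; 7 → 6 → 8; 8 → 8 → 7.
So πρ in one-line form is 5 2 6 3 4 1 8 7.

5 2 6 3 4 1 8 7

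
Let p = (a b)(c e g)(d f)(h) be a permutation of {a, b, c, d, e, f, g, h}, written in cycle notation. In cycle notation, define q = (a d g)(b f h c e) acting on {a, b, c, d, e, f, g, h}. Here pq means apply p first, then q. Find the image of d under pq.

h

(pq)(d) = q(p(d)). p(d) = f, then q(f) = h. So (pq)(d) = h.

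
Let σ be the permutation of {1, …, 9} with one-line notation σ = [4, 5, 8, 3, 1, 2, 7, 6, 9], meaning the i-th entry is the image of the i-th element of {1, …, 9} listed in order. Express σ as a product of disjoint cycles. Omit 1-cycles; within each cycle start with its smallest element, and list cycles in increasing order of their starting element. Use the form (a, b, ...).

(1, 4, 3, 8, 6, 2, 5)

Iterating σ from 1 gives 1 → 4 → 3 → 8 → 6 → 2 → 5 → 1; that is the 7-cycle (1, 4, 3, 8, 6, 2, 5).
Repeating from the next unused element and collecting all non-trivial cycles gives (1, 4, 3, 8, 6, 2, 5).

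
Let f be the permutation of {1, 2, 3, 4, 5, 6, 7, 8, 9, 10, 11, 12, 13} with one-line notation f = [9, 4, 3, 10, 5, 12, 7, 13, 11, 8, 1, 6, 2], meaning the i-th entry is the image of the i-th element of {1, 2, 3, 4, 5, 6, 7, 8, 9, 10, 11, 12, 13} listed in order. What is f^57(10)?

13

Tracing 10 → 8 → … returns to 10 after 5 steps, so 10 lies in a 5-cycle (2, 4, 10, 8, 13).
Since the cycle has length 5, f^57 acts on it the same as f^2 (57 mod 5 = 2).
Stepping 2 places around the cycle: 10 → 8 → 13.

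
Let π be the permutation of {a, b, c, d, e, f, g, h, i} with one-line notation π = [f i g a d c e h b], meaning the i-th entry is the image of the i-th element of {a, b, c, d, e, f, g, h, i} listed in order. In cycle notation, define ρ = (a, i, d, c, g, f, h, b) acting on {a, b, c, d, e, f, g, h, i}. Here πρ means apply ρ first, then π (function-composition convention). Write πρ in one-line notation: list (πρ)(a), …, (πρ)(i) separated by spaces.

b f e g d h c i a

(πρ)(x) = π(ρ(x)). Computing each image: π(ρ(a)) = π(i) = b, π(ρ(b)) = π(a) = f, π(ρ(c)) = π(g) = e, π(ρ(d)) = π(c) = g, π(ρ(e)) = π(e) = d, π(ρ(f)) = π(h) = h, π(ρ(g)) = π(f) = c, π(ρ(h)) = π(b) = i, π(ρ(i)) = π(d) = a.
Hence πρ = [b f e g d h c i a].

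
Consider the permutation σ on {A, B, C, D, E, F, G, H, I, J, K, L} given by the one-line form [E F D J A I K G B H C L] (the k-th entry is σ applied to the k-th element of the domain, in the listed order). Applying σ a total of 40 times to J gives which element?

C

Tracing J → H → … returns to J after 6 steps, so J lies in a 6-cycle (C D J H G K).
Since the cycle has length 6, σ^40 acts on it the same as σ^4 (40 mod 6 = 4).
Stepping 4 places around the cycle: J → H → G → K → C.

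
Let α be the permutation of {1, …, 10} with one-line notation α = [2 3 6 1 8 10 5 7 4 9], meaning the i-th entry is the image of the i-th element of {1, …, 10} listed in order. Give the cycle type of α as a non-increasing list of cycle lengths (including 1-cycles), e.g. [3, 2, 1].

[7, 3]

The disjoint cycles are (1 2 3 6 10 9 4)(5 8 7), with lengths 7, 3 in non-increasing order.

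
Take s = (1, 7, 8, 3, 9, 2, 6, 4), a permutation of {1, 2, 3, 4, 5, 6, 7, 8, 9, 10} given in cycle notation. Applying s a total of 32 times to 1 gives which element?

1 lies in the 8-cycle (1, 7, 8, 3, 9, 2, 6, 4).
Powers repeat with period 8 on this cycle, and 32 mod 8 = 0, so s^32(1) = s^0(1).
So s^32(1) = 1.

1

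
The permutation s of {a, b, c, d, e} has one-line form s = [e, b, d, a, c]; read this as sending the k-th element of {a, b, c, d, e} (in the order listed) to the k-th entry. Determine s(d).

d is element number 4 of the domain, and entry number 4 of the one-line form is a, so s(d) = a.

a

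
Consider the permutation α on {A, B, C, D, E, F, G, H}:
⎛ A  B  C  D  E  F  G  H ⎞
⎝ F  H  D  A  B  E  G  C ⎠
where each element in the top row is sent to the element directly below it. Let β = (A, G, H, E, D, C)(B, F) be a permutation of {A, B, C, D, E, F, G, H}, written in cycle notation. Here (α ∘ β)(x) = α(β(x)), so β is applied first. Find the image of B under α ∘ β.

β(B) = F, then α(F) = E; composing gives (α ∘ β)(B) = E.

E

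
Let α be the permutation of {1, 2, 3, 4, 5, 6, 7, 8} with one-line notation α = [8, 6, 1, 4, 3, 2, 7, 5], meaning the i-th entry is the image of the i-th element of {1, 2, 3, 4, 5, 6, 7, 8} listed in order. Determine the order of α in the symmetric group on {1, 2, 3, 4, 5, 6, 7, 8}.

The disjoint-cycle form of α has cycle lengths 4, 2, 1, 1.
Since disjoint cycles commute, ord(α) = lcm(4, 2) = 4.

4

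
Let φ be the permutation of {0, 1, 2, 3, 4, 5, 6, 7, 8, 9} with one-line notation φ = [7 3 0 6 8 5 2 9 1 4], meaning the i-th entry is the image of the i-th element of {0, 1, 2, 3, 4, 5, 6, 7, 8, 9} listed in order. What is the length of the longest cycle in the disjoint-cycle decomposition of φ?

9

Decomposing into disjoint cycles gives (0, 7, 9, 4, 8, 1, 3, 6, 2); the longest has length 9.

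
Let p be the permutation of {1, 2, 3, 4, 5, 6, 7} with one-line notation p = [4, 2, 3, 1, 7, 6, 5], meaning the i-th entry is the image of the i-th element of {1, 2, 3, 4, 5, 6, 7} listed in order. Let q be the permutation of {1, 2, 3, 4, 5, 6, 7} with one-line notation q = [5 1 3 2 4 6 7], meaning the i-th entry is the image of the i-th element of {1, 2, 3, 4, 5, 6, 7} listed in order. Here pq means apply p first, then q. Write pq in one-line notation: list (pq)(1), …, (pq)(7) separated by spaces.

2 1 3 5 7 6 4

(pq)(x) = q(p(x)). Computing each image: q(p(1)) = q(4) = 2, q(p(2)) = q(2) = 1, q(p(3)) = q(3) = 3, q(p(4)) = q(1) = 5, q(p(5)) = q(7) = 7, q(p(6)) = q(6) = 6, q(p(7)) = q(5) = 4.
Hence pq = [2 1 3 5 7 6 4].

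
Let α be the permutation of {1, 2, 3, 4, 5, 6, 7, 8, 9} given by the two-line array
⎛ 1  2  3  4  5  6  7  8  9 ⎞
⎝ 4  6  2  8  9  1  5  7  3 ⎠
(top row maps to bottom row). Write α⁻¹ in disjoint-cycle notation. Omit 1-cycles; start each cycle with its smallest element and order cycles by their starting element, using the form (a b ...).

(1 6 2 3 9 5 7 8 4)

First write α in disjoint cycles: (1 4 8 7 5 9 3 2 6).
The inverse reverses every cycle; in canonical form, α⁻¹ = (1 6 2 3 9 5 7 8 4).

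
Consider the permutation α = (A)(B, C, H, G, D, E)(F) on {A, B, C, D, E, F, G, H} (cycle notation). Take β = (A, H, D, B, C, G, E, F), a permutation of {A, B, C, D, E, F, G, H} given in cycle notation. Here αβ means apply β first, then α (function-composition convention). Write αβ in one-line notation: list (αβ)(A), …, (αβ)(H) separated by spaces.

For each element, apply β then α: A → H → G; B → C → H; C → G → D; D → B → C; E → F → F; F → A → A; G → E → B; H → D → E.
Collecting the images, αβ = [G H D C F A B E].

G H D C F A B E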